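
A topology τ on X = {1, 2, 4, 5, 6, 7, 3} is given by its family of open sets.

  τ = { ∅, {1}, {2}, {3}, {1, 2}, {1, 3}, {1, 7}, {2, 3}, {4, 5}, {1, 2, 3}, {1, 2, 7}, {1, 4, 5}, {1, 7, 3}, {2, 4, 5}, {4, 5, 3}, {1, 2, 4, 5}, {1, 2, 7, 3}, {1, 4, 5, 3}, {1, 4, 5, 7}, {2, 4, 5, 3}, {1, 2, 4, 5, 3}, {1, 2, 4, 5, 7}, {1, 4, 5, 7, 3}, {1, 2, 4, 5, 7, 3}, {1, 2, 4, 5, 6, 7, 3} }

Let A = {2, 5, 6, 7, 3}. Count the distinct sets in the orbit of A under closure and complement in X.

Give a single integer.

12

complement {1, 4}; its interior {1}; cl(A) = X∖{1} = {2, 4, 5, 6, 7, 3}
With k = closure, c = complement:
  1. A     = {2, 5, 6, 7, 3}
  2. kA    = {2, 4, 5, 6, 7, 3}
  3. cA    = {1, 4}
  4. ckA   = {1}
  5. kcA   = {1, 4, 5, 6, 7}
  6. kckA  = {1, 6, 7}
  7. ckcA  = {2, 3}
  8. ckckA = {2, 4, 5, 3}
  9. kckcA = {2, 6, 3}
  10. kckckA = {2, 4, 5, 6, 3}
  11. ckckcA = {1, 4, 5, 7}
  12. ckckckA = {1, 7}
k, c of each give nothing new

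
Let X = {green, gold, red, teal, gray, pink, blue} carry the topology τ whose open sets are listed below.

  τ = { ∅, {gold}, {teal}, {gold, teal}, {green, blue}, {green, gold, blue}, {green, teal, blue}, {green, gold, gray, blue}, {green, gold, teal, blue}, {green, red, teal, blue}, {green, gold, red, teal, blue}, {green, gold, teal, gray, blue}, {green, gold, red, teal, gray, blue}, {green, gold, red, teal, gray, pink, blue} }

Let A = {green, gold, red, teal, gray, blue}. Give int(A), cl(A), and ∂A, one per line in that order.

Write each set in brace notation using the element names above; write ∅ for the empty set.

interior: largest open inside A is {green, gold, red, teal, gray, blue} (from ∅, {gold}, {teal}, {green, blue}, {gold, teal}, {green, gold, blue}, {green, teal, blue}, {green, gold, gray, blue}, {green, gold, teal, blue}, {green, red, teal, blue}, {green, gold, red, teal, blue}, {green, gold, teal, gray, blue}, {green, gold, red, teal, gray, blue})
cl via duality: int({pink}) = ∅, so X∖∅ = {green, gold, red, teal, gray, pink, blue}
cl∖int = {pink}

int(A) = {green, gold, red, teal, gray, blue}
cl(A)  = {green, gold, red, teal, gray, pink, blue}
∂A     = {pink}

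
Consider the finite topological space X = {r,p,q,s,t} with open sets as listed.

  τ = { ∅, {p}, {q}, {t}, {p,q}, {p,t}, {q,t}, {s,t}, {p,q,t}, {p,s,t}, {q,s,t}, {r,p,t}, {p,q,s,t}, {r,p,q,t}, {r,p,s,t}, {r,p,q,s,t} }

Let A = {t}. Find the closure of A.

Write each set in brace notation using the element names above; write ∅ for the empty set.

complement {r,p,q,s}; its interior {p,q}; cl(A) = X∖{p,q} = {r,s,t}

{r,s,t}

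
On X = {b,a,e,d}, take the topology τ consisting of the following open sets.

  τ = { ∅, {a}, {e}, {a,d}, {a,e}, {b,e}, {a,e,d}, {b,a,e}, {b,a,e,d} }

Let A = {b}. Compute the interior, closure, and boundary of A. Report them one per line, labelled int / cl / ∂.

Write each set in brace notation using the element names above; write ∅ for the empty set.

interior: largest open inside A is ∅ (from ∅)
cl via duality: int({a,e,d}) = {a,e,d}, so X∖{a,e,d} = {b}
cl∖int = {b}

int(A) = ∅
cl(A)  = {b}
∂A     = {b}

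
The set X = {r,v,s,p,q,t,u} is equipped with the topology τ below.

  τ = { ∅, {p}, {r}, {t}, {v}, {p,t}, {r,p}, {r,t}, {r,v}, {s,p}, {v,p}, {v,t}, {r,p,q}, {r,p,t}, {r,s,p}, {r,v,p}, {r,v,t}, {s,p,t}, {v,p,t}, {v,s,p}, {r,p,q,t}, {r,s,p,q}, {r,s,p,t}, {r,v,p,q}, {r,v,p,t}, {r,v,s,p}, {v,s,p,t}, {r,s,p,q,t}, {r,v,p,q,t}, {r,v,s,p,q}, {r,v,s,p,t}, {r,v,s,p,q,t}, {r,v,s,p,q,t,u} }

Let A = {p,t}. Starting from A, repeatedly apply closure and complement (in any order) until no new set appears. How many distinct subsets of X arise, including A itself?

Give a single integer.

cl via duality: int({r,v,s,q,u}) = {r,v}, so X∖{r,v} = {s,p,q,t,u}
Write k for closure, c for complement:
  1. A     = {p,t}
  2. kA    = {s,p,q,t,u}
  3. cA    = {r,v,s,q,u}
  4. ckA   = {r,v}
  5. kckA  = {r,v,q,u}
  6. ckckA = {s,p,t}
applying k or c yields no new set

6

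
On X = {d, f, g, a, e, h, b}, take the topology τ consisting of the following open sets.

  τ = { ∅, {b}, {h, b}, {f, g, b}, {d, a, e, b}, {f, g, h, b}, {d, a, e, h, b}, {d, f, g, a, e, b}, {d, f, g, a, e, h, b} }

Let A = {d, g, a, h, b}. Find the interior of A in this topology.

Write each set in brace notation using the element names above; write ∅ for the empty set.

{h, b}

open subsets of A: ∅, {b}, {h, b}; so int(A) = {h, b}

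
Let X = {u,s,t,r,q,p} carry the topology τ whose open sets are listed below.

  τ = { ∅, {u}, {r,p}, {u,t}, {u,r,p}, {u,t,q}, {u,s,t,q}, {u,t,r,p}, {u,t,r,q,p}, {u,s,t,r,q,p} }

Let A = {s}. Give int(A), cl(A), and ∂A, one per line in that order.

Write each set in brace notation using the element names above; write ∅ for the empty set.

interior: largest open inside A is ∅ (from ∅)
cl via duality: int({u,t,r,q,p}) = {u,t,r,q,p}, so X∖{u,t,r,q,p} = {s}
cl∖int = {s}

int(A) = ∅
cl(A)  = {s}
∂A     = {s}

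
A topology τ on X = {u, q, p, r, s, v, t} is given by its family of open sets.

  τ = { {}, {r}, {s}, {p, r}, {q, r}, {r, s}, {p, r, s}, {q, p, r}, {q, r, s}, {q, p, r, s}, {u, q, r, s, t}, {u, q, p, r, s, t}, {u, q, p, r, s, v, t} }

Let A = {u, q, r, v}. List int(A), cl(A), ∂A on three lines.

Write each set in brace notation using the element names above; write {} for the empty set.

interior: largest open inside A is {q, r} (from {}, {r}, {q, r})
cl via duality: int({p, s, t}) = {s}, so X∖{s} = {u, q, p, r, v, t}
cl∖int = {u, p, v, t}

int(A) = {q, r}
cl(A)  = {u, q, p, r, v, t}
∂A     = {u, p, v, t}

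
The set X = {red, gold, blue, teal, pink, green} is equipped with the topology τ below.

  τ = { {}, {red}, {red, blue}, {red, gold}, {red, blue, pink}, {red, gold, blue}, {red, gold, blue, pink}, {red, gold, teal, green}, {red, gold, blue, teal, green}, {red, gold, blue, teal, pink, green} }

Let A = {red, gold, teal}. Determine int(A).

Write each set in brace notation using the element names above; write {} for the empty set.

open subsets of A: {}, {red}, {red, gold}; so int(A) = {red, gold}

{red, gold}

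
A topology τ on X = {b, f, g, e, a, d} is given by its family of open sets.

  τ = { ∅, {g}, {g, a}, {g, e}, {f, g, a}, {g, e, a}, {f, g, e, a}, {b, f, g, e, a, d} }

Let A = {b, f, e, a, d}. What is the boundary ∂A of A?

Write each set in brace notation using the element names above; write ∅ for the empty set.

open subsets of A: ∅; so int(A) = ∅
closure: X∖int(X∖A) = X∖{g} = {b, f, e, a, d}
∂A = {b, f, e, a, d} minus ∅ = {b, f, e, a, d}

{b, f, e, a, d}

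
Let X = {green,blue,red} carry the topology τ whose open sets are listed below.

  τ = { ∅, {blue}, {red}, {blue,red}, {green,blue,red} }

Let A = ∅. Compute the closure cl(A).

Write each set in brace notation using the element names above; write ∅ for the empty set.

∅

X∖A={green,blue,red}, int(X∖A)={green,blue,red}, hence cl(A)=∅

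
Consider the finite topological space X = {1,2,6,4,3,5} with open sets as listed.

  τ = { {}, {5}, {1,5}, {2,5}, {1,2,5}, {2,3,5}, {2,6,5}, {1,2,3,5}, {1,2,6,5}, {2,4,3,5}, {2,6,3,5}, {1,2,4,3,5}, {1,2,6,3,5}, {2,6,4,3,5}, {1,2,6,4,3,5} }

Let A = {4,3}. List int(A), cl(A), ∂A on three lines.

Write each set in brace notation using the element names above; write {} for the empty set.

int(A) = {}
cl(A)  = {4,3}
∂A     = {4,3}

open subsets of A: {}; so int(A) = {}
closure: X∖int(X∖A) = X∖{1,2,6,5} = {4,3}
∂A = {4,3} minus {} = {4,3}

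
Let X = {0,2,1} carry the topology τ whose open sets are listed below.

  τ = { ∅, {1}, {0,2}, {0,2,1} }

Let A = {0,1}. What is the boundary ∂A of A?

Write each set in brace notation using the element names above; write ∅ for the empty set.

{0,2}

U open, U⊆A: ∅, {1}. int(A) = ⋃ = {1}
X∖A={2}, int(X∖A)=∅, hence cl(A)={0,2,1}
∂A: remove int from cl → {0,2}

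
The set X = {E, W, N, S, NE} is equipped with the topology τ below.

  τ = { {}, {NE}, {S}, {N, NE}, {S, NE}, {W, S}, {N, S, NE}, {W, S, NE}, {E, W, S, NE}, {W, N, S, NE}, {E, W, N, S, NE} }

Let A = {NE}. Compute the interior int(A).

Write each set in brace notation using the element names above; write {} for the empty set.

U open, U⊆A: {}, {NE}. int(A) = ⋃ = {NE}

{NE}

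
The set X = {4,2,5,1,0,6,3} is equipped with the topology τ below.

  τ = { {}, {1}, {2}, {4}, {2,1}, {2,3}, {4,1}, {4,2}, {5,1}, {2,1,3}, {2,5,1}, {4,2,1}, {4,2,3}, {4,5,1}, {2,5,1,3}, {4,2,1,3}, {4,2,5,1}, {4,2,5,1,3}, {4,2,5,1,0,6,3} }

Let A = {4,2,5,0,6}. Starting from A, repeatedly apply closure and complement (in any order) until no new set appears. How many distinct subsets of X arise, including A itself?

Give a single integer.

10

X∖A={1,3}, int(X∖A)={1}, hence cl(A)={4,2,5,0,6,3}
Orbit (k=closure, c=complement):
  1. A     = {4,2,5,0,6}
  2. kA    = {4,2,5,0,6,3}
  3. cA    = {1,3}
  4. ckA   = {1}
  5. kcA   = {5,1,0,6,3}
  6. kckA  = {5,1,0,6}
  7. ckcA  = {4,2}
  8. ckckA = {4,2,3}
  9. kckcA = {4,2,0,6,3}
  10. ckckcA = {5,1}
(closed under both — stop)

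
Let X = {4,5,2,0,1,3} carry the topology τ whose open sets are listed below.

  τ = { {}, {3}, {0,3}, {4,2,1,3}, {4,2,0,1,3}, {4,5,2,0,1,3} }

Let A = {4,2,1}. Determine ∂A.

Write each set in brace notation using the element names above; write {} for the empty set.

{4,5,2,1}

interior: largest open inside A is {} (from {})
cl via duality: int({5,0,3}) = {0,3}, so X∖{0,3} = {4,5,2,1}
cl∖int = {4,5,2,1}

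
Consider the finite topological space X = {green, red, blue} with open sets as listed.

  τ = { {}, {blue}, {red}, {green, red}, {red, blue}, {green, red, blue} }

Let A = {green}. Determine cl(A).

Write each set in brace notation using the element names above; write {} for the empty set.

complement {red, blue}; its interior {red, blue}; cl(A) = X∖{red, blue} = {green}

{green}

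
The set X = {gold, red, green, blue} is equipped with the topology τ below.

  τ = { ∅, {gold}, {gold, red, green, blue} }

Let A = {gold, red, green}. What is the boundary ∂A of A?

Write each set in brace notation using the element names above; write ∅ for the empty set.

open subsets of A: ∅, {gold}; so int(A) = {gold}
closure: X∖int(X∖A) = X∖∅ = {gold, red, green, blue}
∂A = {gold, red, green, blue} minus {gold} = {red, green, blue}

{red, green, blue}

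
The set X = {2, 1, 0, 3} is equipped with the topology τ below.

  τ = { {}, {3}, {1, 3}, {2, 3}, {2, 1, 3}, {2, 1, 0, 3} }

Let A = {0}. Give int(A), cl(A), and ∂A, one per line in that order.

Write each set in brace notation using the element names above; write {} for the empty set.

opens ⊆ A: {}; union → int = {}
complement {2, 1, 3}; its interior {2, 1, 3}; cl(A) = X∖{2, 1, 3} = {0}
boundary = {0} ∖ {} = {0}

int(A) = {}
cl(A)  = {0}
∂A     = {0}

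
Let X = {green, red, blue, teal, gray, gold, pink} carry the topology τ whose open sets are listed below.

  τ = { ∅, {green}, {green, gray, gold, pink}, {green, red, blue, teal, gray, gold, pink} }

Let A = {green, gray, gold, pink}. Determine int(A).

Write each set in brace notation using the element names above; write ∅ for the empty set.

{green, gray, gold, pink}

opens ⊆ A: ∅, {green}, {green, gray, gold, pink}; union → int = {green, gray, gold, pink}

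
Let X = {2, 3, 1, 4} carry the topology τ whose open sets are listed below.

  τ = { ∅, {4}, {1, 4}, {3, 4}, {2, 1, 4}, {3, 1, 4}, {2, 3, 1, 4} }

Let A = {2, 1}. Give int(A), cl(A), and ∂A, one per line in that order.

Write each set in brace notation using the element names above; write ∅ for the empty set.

opens ⊆ A: ∅; union → int = ∅
complement {3, 4}; its interior {3, 4}; cl(A) = X∖{3, 4} = {2, 1}
boundary = {2, 1} ∖ ∅ = {2, 1}

int(A) = ∅
cl(A)  = {2, 1}
∂A     = {2, 1}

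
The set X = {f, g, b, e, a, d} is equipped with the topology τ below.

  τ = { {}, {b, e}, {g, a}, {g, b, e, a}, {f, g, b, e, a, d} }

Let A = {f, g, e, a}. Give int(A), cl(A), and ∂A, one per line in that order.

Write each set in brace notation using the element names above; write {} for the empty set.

int(A) = {g, a}
cl(A)  = {f, g, b, e, a, d}
∂A     = {f, b, e, d}

opens ⊆ A: {}, {g, a}; union → int = {g, a}
complement {b, d}; its interior {}; cl(A) = X∖{} = {f, g, b, e, a, d}
boundary = {f, g, b, e, a, d} ∖ {g, a} = {f, b, e, d}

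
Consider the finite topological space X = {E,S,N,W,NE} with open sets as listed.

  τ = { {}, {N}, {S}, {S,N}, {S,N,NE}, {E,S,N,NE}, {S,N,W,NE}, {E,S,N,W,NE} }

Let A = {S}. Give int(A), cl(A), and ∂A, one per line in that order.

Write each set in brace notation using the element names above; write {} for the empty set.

open subsets of A: {}, {S}; so int(A) = {S}
closure: X∖int(X∖A) = X∖{N} = {E,S,W,NE}
∂A = {E,S,W,NE} minus {S} = {E,W,NE}

int(A) = {S}
cl(A)  = {E,S,W,NE}
∂A     = {E,W,NE}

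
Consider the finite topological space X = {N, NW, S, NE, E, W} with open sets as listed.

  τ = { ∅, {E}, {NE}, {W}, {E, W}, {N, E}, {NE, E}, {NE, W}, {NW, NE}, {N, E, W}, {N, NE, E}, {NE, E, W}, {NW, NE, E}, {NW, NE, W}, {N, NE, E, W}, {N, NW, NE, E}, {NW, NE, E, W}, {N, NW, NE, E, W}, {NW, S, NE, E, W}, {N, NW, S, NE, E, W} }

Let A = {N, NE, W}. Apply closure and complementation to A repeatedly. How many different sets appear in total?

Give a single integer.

X∖A={NW, S, E}, int(X∖A)={E}, hence cl(A)={N, NW, S, NE, W}
Orbit (k=closure, c=complement):
  1. A     = {N, NE, W}
  2. kA    = {N, NW, S, NE, W}
  3. cA    = {NW, S, E}
  4. ckA   = {E}
  5. kcA   = {N, NW, S, E}
  6. kckA  = {N, S, E}
  7. ckcA  = {NE, W}
  8. ckckA = {NW, NE, W}
  9. kckcA = {NW, S, NE, W}
  10. ckckcA = {N, E}
(closed under both — stop)

10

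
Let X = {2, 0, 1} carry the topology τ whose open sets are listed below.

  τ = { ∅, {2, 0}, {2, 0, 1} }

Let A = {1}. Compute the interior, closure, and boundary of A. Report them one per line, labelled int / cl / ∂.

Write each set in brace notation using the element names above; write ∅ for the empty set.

int(A) = ∅
cl(A)  = {1}
∂A     = {1}

interior: largest open inside A is ∅ (from ∅)
cl via duality: int({2, 0}) = {2, 0}, so X∖{2, 0} = {1}
cl∖int = {1}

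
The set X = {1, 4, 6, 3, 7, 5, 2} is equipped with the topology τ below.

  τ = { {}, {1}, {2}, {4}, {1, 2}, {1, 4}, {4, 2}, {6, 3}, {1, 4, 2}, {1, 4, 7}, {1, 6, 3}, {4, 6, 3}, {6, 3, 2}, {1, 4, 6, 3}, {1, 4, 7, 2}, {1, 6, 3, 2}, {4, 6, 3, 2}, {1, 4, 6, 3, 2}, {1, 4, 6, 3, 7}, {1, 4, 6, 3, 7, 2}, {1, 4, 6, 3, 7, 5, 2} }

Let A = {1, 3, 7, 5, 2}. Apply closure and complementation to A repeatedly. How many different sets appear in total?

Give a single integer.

10

closure: X∖int(X∖A) = X∖{4} = {1, 6, 3, 7, 5, 2}
Let k=closure and c=complement:
  1. A     = {1, 3, 7, 5, 2}
  2. kA    = {1, 6, 3, 7, 5, 2}
  3. cA    = {4, 6}
  4. ckA   = {4}
  5. kcA   = {4, 6, 3, 7, 5}
  6. kckA  = {4, 7, 5}
  7. ckcA  = {1, 2}
  8. ckckA = {1, 6, 3, 2}
  9. kckcA = {1, 7, 5, 2}
  10. ckckcA = {4, 6, 3}
— saturated at 10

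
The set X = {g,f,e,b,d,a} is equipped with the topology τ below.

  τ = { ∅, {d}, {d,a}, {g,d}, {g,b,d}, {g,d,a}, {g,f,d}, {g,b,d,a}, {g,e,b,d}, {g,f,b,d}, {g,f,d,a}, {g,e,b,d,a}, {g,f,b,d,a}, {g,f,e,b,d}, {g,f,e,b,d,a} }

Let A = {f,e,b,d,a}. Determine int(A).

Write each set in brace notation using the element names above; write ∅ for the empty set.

{d,a}

U open, U⊆A: ∅, {d}, {d,a}. int(A) = ⋃ = {d,a}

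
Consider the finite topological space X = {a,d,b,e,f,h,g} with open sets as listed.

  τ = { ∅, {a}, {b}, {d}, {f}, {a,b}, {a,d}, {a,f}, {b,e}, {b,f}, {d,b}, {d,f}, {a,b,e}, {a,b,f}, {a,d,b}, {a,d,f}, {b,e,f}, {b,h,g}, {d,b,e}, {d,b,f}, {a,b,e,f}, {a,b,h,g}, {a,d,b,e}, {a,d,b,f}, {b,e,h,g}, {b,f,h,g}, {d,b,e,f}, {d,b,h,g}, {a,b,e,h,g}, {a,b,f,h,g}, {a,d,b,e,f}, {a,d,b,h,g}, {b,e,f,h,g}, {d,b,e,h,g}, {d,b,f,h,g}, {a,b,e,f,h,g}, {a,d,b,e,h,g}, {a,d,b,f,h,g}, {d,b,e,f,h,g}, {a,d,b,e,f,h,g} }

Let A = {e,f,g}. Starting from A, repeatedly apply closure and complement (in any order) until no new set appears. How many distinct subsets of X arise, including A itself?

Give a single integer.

X∖A={a,d,b,h}, int(X∖A)={a,d,b}, hence cl(A)={e,f,h,g}
Orbit (k=closure, c=complement):
  1. A     = {e,f,g}
  2. kA    = {e,f,h,g}
  3. cA    = {a,d,b,h}
  4. ckA   = {a,d,b}
  5. kcA   = {a,d,b,e,h,g}
  6. ckcA  = {f}
(closed under both — stop)

6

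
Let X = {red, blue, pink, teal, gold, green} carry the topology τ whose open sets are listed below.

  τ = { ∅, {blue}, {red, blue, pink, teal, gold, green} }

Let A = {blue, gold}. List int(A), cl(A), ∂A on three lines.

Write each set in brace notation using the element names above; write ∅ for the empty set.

opens ⊆ A: ∅, {blue}; union → int = {blue}
complement {red, pink, teal, green}; its interior ∅; cl(A) = X∖∅ = {red, blue, pink, teal, gold, green}
boundary = {red, blue, pink, teal, gold, green} ∖ {blue} = {red, pink, teal, gold, green}

int(A) = {blue}
cl(A)  = {red, blue, pink, teal, gold, green}
∂A     = {red, pink, teal, gold, green}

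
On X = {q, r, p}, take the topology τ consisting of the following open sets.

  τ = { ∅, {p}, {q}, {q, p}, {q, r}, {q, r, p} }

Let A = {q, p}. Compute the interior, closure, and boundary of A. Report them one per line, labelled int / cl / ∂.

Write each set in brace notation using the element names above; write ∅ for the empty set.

interior: largest open inside A is {q, p} (from ∅, {q}, {p}, {q, p})
cl via duality: int({r}) = ∅, so X∖∅ = {q, r, p}
cl∖int = {r}

int(A) = {q, p}
cl(A)  = {q, r, p}
∂A     = {r}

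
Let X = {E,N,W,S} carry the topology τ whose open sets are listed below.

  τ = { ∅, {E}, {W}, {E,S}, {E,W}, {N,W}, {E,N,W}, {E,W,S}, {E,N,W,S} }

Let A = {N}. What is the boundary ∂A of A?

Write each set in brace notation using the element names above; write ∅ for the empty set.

interior: largest open inside A is ∅ (from ∅)
cl via duality: int({E,W,S}) = {E,W,S}, so X∖{E,W,S} = {N}
cl∖int = {N}

{N}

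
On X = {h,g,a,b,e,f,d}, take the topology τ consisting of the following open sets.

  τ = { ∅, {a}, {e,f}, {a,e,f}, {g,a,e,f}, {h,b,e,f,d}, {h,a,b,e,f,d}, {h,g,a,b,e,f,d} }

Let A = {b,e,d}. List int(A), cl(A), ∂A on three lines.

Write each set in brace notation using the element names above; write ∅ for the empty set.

U open, U⊆A: ∅. int(A) = ⋃ = ∅
X∖A={h,g,a,f}, int(X∖A)={a}, hence cl(A)={h,g,b,e,f,d}
∂A: remove int from cl → {h,g,b,e,f,d}

int(A) = ∅
cl(A)  = {h,g,b,e,f,d}
∂A     = {h,g,b,e,f,d}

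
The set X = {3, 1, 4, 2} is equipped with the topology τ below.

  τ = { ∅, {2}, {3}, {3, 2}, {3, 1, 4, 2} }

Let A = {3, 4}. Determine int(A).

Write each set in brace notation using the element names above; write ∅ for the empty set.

{3}

open subsets of A: ∅, {3}; so int(A) = {3}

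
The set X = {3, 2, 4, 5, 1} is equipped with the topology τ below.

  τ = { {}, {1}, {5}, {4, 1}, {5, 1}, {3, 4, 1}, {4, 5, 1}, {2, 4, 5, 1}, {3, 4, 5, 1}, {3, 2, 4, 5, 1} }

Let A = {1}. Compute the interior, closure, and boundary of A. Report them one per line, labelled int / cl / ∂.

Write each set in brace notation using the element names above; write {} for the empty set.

int(A) = {1}
cl(A)  = {3, 2, 4, 1}
∂A     = {3, 2, 4}

opens ⊆ A: {}, {1}; union → int = {1}
complement {3, 2, 4, 5}; its interior {5}; cl(A) = X∖{5} = {3, 2, 4, 1}
boundary = {3, 2, 4, 1} ∖ {1} = {3, 2, 4}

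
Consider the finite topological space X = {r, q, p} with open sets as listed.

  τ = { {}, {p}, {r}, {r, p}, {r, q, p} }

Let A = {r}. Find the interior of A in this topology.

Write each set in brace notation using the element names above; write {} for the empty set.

open subsets of A: {}, {r}; so int(A) = {r}

{r}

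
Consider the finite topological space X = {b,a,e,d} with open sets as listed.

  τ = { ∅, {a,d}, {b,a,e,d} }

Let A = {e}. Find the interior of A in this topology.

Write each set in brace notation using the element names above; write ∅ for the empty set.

∅

interior: largest open inside A is ∅ (from ∅)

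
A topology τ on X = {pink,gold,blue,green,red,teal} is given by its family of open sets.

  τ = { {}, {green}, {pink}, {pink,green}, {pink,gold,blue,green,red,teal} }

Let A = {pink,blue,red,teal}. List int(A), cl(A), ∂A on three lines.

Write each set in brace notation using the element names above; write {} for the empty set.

open subsets of A: {}, {pink}; so int(A) = {pink}
closure: X∖int(X∖A) = X∖{green} = {pink,gold,blue,red,teal}
∂A = {pink,gold,blue,red,teal} minus {pink} = {gold,blue,red,teal}

int(A) = {pink}
cl(A)  = {pink,gold,blue,red,teal}
∂A     = {gold,blue,red,teal}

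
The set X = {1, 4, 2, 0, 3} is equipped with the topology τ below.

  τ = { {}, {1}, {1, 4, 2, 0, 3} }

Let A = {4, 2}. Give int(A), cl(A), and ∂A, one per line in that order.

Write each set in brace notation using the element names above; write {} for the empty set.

int(A) = {}
cl(A)  = {4, 2, 0, 3}
∂A     = {4, 2, 0, 3}

open subsets of A: {}; so int(A) = {}
closure: X∖int(X∖A) = X∖{1} = {4, 2, 0, 3}
∂A = {4, 2, 0, 3} minus {} = {4, 2, 0, 3}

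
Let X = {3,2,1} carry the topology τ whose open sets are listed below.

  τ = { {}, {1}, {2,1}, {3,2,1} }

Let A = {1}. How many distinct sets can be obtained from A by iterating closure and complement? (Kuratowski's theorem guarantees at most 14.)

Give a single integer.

closure: X∖int(X∖A) = X∖{} = {3,2,1}
Let k=closure and c=complement:
  1. A     = {1}
  2. kA    = {3,2,1}
  3. cA    = {3,2}
  4. ckA   = {}
— saturated at 4

4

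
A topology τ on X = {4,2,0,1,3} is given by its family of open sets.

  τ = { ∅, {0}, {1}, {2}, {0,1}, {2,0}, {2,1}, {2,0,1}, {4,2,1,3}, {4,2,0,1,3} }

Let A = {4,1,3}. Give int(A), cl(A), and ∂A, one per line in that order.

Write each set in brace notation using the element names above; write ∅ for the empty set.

int(A) = {1}
cl(A)  = {4,1,3}
∂A     = {4,3}

U open, U⊆A: ∅, {1}. int(A) = ⋃ = {1}
X∖A={2,0}, int(X∖A)={2,0}, hence cl(A)={4,1,3}
∂A: remove int from cl → {4,3}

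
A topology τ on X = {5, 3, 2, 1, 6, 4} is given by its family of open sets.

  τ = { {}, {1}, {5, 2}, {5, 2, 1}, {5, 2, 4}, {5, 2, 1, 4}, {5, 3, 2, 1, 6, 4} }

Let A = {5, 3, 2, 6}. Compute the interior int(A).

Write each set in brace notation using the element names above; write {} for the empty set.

{5, 2}

opens ⊆ A: {}, {5, 2}; union → int = {5, 2}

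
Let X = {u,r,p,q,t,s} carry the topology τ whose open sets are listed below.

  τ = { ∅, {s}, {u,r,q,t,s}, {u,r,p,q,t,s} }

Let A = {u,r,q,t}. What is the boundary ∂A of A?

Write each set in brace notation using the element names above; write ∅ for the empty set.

{u,r,p,q,t}

U open, U⊆A: ∅. int(A) = ⋃ = ∅
X∖A={p,s}, int(X∖A)={s}, hence cl(A)={u,r,p,q,t}
∂A: remove int from cl → {u,r,p,q,t}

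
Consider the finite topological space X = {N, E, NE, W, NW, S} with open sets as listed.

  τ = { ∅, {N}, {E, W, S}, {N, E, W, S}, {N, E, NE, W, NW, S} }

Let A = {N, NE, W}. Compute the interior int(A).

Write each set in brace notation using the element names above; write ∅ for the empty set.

opens ⊆ A: ∅, {N}; union → int = {N}

{N}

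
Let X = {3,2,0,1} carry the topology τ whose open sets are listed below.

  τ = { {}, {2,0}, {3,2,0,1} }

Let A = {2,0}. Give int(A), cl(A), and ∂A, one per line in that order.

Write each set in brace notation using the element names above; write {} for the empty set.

opens ⊆ A: {}, {2,0}; union → int = {2,0}
complement {3,1}; its interior {}; cl(A) = X∖{} = {3,2,0,1}
boundary = {3,2,0,1} ∖ {2,0} = {3,1}

int(A) = {2,0}
cl(A)  = {3,2,0,1}
∂A     = {3,1}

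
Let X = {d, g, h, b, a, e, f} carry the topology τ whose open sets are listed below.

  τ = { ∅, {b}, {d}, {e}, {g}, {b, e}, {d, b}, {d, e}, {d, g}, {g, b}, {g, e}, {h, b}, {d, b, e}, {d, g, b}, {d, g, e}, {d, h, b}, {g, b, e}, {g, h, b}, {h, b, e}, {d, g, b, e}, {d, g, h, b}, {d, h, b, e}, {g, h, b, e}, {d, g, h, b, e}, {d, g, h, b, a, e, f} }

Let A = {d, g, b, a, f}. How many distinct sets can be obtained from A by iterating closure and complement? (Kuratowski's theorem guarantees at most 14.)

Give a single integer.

8

X∖A={h, e}, int(X∖A)={e}, hence cl(A)={d, g, h, b, a, f}
Orbit (k=closure, c=complement):
  1. A     = {d, g, b, a, f}
  2. kA    = {d, g, h, b, a, f}
  3. cA    = {h, e}
  4. ckA   = {e}
  5. kcA   = {h, a, e, f}
  6. kckA  = {a, e, f}
  7. ckcA  = {d, g, b}
  8. ckckA = {d, g, h, b}
(closed under both — stop)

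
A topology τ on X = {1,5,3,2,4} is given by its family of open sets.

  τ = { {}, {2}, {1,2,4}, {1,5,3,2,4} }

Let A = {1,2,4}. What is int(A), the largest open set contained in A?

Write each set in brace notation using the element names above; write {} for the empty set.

{1,2,4}

open subsets of A: {}, {2}, {1,2,4}; so int(A) = {1,2,4}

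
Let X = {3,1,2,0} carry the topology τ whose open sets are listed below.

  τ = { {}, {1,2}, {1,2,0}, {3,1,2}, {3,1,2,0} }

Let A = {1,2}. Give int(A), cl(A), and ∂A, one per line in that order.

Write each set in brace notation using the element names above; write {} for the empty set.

int(A) = {1,2}
cl(A)  = {3,1,2,0}
∂A     = {3,0}

open subsets of A: {}, {1,2}; so int(A) = {1,2}
closure: X∖int(X∖A) = X∖{} = {3,1,2,0}
∂A = {3,1,2,0} minus {1,2} = {3,0}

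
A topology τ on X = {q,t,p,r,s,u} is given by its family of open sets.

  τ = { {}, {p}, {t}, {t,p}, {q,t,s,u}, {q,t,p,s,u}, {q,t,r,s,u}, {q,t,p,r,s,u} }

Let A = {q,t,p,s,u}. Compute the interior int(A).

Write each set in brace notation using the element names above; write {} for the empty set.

{q,t,p,s,u}

opens ⊆ A: {}, {t}, {p}, {t,p}, {q,t,s,u}, {q,t,p,s,u}; union → int = {q,t,p,s,u}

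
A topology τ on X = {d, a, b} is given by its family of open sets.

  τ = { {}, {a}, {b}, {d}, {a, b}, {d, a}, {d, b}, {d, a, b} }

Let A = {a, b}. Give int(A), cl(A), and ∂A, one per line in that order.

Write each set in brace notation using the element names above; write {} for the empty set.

int(A) = {a, b}
cl(A)  = {a, b}
∂A     = {}

opens ⊆ A: {}, {b}, {a}, {a, b}; union → int = {a, b}
complement {d}; its interior {d}; cl(A) = X∖{d} = {a, b}
boundary = {a, b} ∖ {a, b} = {}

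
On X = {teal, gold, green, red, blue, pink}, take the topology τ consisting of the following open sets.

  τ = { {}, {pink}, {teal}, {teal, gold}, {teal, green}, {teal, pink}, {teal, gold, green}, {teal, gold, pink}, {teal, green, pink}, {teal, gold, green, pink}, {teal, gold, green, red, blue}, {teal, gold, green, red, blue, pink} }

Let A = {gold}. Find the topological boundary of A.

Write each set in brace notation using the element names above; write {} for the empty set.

{gold, red, blue}

U open, U⊆A: {}. int(A) = ⋃ = {}
X∖A={teal, green, red, blue, pink}, int(X∖A)={teal, green, pink}, hence cl(A)={gold, red, blue}
∂A: remove int from cl → {gold, red, blue}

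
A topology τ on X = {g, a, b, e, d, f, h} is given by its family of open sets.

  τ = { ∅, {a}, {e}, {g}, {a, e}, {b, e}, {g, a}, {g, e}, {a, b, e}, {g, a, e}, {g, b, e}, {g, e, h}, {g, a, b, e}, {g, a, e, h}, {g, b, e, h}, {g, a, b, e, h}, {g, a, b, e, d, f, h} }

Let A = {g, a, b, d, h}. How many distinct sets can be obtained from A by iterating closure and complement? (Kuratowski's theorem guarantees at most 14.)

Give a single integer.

complement {e, f}; its interior {e}; cl(A) = X∖{e} = {g, a, b, d, f, h}
With k = closure, c = complement:
  1. A     = {g, a, b, d, h}
  2. kA    = {g, a, b, d, f, h}
  3. cA    = {e, f}
  4. ckA   = {e}
  5. kcA   = {b, e, d, f, h}
  6. ckcA  = {g, a}
  7. kckcA = {g, a, d, f, h}
  8. ckckcA = {b, e}
k, c of each give nothing new

8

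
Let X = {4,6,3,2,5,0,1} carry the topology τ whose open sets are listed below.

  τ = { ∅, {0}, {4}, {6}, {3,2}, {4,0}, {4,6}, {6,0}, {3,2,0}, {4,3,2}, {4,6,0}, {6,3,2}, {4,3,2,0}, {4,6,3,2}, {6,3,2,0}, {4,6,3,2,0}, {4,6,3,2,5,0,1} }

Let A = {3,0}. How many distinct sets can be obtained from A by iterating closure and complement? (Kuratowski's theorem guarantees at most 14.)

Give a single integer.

10

X∖A={4,6,2,5,1}, int(X∖A)={4,6}, hence cl(A)={3,2,5,0,1}
Orbit (k=closure, c=complement):
  1. A     = {3,0}
  2. kA    = {3,2,5,0,1}
  3. cA    = {4,6,2,5,1}
  4. ckA   = {4,6}
  5. kcA   = {4,6,3,2,5,1}
  6. kckA  = {4,6,5,1}
  7. ckcA  = {0}
  8. ckckA = {3,2,0}
  9. kckcA = {5,0,1}
  10. ckckcA = {4,6,3,2}
(closed under both — stop)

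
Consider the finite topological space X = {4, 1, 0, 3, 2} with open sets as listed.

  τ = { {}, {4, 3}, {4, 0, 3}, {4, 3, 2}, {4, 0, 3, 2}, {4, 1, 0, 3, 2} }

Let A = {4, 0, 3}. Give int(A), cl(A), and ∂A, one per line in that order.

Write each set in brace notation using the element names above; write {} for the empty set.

interior: largest open inside A is {4, 0, 3} (from {}, {4, 3}, {4, 0, 3})
cl via duality: int({1, 2}) = {}, so X∖{} = {4, 1, 0, 3, 2}
cl∖int = {1, 2}

int(A) = {4, 0, 3}
cl(A)  = {4, 1, 0, 3, 2}
∂A     = {1, 2}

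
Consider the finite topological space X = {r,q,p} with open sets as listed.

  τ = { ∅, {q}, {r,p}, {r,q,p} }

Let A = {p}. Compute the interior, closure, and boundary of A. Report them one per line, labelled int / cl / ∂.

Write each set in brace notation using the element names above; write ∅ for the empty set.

U open, U⊆A: ∅. int(A) = ⋃ = ∅
X∖A={r,q}, int(X∖A)={q}, hence cl(A)={r,p}
∂A: remove int from cl → {r,p}

int(A) = ∅
cl(A)  = {r,p}
∂A     = {r,p}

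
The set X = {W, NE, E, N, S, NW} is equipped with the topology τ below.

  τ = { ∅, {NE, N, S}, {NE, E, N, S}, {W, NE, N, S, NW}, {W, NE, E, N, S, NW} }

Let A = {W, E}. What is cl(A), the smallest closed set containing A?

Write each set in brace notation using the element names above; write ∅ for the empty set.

{W, E, NW}

X∖A={NE, N, S, NW}, int(X∖A)={NE, N, S}, hence cl(A)={W, E, NW}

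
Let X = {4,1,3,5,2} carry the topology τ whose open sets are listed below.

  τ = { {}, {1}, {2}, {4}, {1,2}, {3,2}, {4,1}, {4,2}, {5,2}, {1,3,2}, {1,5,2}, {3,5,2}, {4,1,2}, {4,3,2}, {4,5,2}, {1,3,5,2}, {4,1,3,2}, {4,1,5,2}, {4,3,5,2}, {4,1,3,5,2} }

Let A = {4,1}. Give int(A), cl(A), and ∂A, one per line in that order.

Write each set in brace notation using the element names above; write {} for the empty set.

opens ⊆ A: {}, {1}, {4}, {4,1}; union → int = {4,1}
complement {3,5,2}; its interior {3,5,2}; cl(A) = X∖{3,5,2} = {4,1}
boundary = {4,1} ∖ {4,1} = {}

int(A) = {4,1}
cl(A)  = {4,1}
∂A     = {}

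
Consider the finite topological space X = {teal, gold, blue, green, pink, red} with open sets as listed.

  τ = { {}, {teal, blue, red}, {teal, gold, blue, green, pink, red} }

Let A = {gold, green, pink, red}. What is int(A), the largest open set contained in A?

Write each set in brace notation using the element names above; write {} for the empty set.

open subsets of A: {}; so int(A) = {}

{}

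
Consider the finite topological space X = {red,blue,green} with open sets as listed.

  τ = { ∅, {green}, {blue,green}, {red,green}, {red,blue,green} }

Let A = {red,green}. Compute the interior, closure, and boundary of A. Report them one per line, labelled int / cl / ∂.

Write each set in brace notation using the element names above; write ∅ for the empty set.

int(A) = {red,green}
cl(A)  = {red,blue,green}
∂A     = {blue}

open subsets of A: ∅, {green}, {red,green}; so int(A) = {red,green}
closure: X∖int(X∖A) = X∖∅ = {red,blue,green}
∂A = {red,blue,green} minus {red,green} = {blue}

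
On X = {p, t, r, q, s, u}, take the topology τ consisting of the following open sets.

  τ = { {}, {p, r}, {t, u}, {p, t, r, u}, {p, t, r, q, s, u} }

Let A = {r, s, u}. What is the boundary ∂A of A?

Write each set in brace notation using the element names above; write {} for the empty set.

{p, t, r, q, s, u}

U open, U⊆A: {}. int(A) = ⋃ = {}
X∖A={p, t, q}, int(X∖A)={}, hence cl(A)={p, t, r, q, s, u}
∂A: remove int from cl → {p, t, r, q, s, u}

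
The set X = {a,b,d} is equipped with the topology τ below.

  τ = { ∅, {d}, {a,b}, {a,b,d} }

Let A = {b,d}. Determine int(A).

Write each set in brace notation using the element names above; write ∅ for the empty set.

open subsets of A: ∅, {d}; so int(A) = {d}

{d}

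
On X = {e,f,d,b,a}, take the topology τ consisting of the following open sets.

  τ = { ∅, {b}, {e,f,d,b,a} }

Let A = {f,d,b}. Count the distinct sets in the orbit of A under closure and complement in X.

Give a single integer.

6

cl via duality: int({e,a}) = ∅, so X∖∅ = {e,f,d,b,a}
Write k for closure, c for complement:
  1. A     = {f,d,b}
  2. kA    = {e,f,d,b,a}
  3. cA    = {e,a}
  4. ckA   = ∅
  5. kcA   = {e,f,d,a}
  6. ckcA  = {b}
applying k or c yields no new set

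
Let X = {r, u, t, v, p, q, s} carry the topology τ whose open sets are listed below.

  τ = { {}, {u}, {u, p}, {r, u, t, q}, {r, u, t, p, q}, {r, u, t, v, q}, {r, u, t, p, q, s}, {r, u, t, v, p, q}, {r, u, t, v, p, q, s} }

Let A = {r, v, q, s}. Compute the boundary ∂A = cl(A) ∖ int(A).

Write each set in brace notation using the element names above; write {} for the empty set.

{r, t, v, q, s}

interior: largest open inside A is {} (from {})
cl via duality: int({u, t, p}) = {u, p}, so X∖{u, p} = {r, t, v, q, s}
cl∖int = {r, t, v, q, s}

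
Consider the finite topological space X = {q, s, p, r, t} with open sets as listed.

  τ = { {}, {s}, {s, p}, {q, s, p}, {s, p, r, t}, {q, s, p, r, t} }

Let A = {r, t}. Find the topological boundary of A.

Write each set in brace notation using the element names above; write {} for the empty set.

{r, t}

open subsets of A: {}; so int(A) = {}
closure: X∖int(X∖A) = X∖{q, s, p} = {r, t}
∂A = {r, t} minus {} = {r, t}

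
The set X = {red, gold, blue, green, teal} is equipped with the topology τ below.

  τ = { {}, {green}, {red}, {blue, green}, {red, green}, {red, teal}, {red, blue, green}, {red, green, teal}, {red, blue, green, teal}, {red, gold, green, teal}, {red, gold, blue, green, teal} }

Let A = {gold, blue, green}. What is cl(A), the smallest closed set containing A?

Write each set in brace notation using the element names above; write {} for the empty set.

complement {red, teal}; its interior {red, teal}; cl(A) = X∖{red, teal} = {gold, blue, green}

{gold, blue, green}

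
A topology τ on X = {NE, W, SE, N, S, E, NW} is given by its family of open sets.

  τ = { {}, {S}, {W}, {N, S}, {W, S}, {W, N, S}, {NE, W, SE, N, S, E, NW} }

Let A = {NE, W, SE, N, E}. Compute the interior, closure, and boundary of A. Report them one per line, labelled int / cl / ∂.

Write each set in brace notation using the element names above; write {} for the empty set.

U open, U⊆A: {}, {W}. int(A) = ⋃ = {W}
X∖A={S, NW}, int(X∖A)={S}, hence cl(A)={NE, W, SE, N, E, NW}
∂A: remove int from cl → {NE, SE, N, E, NW}

int(A) = {W}
cl(A)  = {NE, W, SE, N, E, NW}
∂A     = {NE, SE, N, E, NW}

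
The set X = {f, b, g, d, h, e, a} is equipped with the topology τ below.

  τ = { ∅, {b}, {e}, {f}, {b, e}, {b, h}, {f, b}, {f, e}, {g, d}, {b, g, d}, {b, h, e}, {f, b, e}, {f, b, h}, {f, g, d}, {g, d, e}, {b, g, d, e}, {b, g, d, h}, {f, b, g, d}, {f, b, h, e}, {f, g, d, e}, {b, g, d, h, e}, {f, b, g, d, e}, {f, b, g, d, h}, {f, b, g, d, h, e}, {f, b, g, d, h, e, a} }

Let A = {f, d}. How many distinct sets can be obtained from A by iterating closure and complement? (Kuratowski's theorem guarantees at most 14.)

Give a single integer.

cl via duality: int({b, g, h, e, a}) = {b, h, e}, so X∖{b, h, e} = {f, g, d, a}
Write k for closure, c for complement:
  1. A     = {f, d}
  2. kA    = {f, g, d, a}
  3. cA    = {b, g, h, e, a}
  4. ckA   = {b, h, e}
  5. kcA   = {b, g, d, h, e, a}
  6. kckA  = {b, h, e, a}
  7. ckcA  = {f}
  8. ckckA = {f, g, d}
  9. kckcA = {f, a}
  10. ckckcA = {b, g, d, h, e}
applying k or c yields no new set

10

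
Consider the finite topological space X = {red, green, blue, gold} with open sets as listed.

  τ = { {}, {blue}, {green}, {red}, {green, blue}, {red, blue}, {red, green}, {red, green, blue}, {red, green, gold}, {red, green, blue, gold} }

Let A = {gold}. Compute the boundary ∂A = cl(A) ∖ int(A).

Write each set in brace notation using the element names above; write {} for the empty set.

{gold}

open subsets of A: {}; so int(A) = {}
closure: X∖int(X∖A) = X∖{red, green, blue} = {gold}
∂A = {gold} minus {} = {gold}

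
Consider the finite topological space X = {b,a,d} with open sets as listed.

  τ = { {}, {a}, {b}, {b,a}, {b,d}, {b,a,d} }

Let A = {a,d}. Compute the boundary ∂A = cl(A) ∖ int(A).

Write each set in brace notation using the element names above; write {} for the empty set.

interior: largest open inside A is {a} (from {}, {a})
cl via duality: int({b}) = {b}, so X∖{b} = {a,d}
cl∖int = {d}

{d}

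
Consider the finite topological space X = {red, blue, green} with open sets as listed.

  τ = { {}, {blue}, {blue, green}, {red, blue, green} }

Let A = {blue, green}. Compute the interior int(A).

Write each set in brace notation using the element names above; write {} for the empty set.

{blue, green}

open subsets of A: {}, {blue}, {blue, green}; so int(A) = {blue, green}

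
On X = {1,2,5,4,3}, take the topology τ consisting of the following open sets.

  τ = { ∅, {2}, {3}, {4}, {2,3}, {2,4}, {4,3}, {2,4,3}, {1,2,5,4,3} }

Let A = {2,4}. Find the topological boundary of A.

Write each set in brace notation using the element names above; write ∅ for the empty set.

{1,5}

open subsets of A: ∅, {4}, {2}, {2,4}; so int(A) = {2,4}
closure: X∖int(X∖A) = X∖{3} = {1,2,5,4}
∂A = {1,2,5,4} minus {2,4} = {1,5}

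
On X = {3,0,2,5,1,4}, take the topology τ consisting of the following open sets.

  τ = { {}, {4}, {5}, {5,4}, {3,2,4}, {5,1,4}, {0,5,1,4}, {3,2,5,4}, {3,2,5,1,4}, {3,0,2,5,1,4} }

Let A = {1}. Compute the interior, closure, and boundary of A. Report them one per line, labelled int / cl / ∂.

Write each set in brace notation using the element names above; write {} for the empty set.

int(A) = {}
cl(A)  = {0,1}
∂A     = {0,1}

open subsets of A: {}; so int(A) = {}
closure: X∖int(X∖A) = X∖{3,2,5,4} = {0,1}
∂A = {0,1} minus {} = {0,1}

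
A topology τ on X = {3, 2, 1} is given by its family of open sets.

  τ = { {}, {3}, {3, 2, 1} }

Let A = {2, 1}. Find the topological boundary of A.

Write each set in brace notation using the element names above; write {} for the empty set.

opens ⊆ A: {}; union → int = {}
complement {3}; its interior {3}; cl(A) = X∖{3} = {2, 1}
boundary = {2, 1} ∖ {} = {2, 1}

{2, 1}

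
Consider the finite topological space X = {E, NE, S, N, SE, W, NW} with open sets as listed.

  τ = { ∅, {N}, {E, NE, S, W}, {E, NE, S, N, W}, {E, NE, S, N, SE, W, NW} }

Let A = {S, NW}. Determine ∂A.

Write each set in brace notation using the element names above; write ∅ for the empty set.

interior: largest open inside A is ∅ (from ∅)
cl via duality: int({E, NE, N, SE, W}) = {N}, so X∖{N} = {E, NE, S, SE, W, NW}
cl∖int = {E, NE, S, SE, W, NW}

{E, NE, S, SE, W, NW}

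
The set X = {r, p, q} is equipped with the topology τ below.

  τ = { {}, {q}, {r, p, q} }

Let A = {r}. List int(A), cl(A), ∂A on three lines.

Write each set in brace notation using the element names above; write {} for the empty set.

int(A) = {}
cl(A)  = {r, p}
∂A     = {r, p}

open subsets of A: {}; so int(A) = {}
closure: X∖int(X∖A) = X∖{q} = {r, p}
∂A = {r, p} minus {} = {r, p}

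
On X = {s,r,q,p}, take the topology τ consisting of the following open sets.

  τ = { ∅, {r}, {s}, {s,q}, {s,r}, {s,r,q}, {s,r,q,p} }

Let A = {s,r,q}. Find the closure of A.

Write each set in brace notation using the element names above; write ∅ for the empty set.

{s,r,q,p}

closure: X∖int(X∖A) = X∖∅ = {s,r,q,p}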